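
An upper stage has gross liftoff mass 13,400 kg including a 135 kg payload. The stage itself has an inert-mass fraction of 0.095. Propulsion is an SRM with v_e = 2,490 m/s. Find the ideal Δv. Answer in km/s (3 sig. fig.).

Stage wet mass = m₀ − payload = 13,400 − 135 = 13,265 kg.
Stage dry mass = ε × stage wet mass = 0.095 × 13,265 = 1,260.18 kg.
Burnout mass m_f = stage dry + payload = 1,260.18 + 135 = 1,395.18 kg.
Δv = v_e · ln(13,400/1,395.18) = 2490.0 × ln(9.604) = 2490.0 × 2.2622 ≈ 5633 m/s.

Δv ≈ 5.63 km/s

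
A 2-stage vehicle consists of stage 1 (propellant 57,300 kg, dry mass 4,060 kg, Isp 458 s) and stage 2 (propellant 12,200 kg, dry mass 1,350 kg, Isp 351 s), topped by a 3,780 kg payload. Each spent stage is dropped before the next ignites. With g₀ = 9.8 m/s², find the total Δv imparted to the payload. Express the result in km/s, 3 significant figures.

Ignition mass of stage 1 = 57,300+4,060 + 12,200+1,350 + 3,780 = 78,690 kg.
Stage 1: m₀ = 78,690 kg, m_f = 78,690 − 57,300 = 21,390 kg; Δv = 458×9.8×ln(3.679) = 4488.4×1.3026 ≈ 5847 m/s.
Stage 2: m₀ = 17,330 kg, m_f = 17,330 − 12,200 = 5,130 kg; Δv = 351×9.8×ln(3.378) = 3439.8×1.2173 ≈ 4187 m/s.
Total Δv = 5847 + 4187 = 10034 m/s.

Δv ≈ 10.0 km/s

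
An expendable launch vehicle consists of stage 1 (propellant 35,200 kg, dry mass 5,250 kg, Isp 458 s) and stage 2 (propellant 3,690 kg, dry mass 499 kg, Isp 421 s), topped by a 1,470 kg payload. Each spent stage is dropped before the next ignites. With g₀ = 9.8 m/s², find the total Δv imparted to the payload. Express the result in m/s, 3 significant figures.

Δv ≈ 10800 m/s

Ignition mass of stage 1 = 35,200+5,250 + 3,690+499 + 1,470 = 46,109 kg.
Stage 1: m₀ = 46,109 kg, m_f = 46,109 − 35,200 = 10,909 kg; Δv = 458×9.8×ln(4.227) = 4488.4×1.4414 ≈ 6470 m/s.
Stage 2: m₀ = 5,659 kg, m_f = 5,659 − 3,690 = 1,969 kg; Δv = 421×9.8×ln(2.874) = 4125.8×1.0557 ≈ 4356 m/s.
Total Δv = 6470 + 4356 = 10826 m/s.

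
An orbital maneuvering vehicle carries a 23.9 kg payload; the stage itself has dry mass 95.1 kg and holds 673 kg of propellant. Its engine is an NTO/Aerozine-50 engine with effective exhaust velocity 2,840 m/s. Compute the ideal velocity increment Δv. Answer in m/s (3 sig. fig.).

Δv ≈ 5380 m/s

m₀ = payload + dry + propellant = 23.9 + 95.1 + 673 = 792 kg.
m_f = payload + dry = 23.9 + 95.1 = 119 kg.
Δv = v_e · ln(m₀/m_f) = 2840.0 × ln(6.655) = 2840.0 × 1.8954 ≈ 5383.0 m/s.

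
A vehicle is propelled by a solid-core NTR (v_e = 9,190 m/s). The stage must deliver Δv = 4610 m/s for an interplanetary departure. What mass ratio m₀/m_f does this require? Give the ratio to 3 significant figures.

mass ratio ≈ 1.65

Using Δv = v_e ln(m₀/m_f): m₀/m_f = exp(Δv / v_e) = exp(4610 / 9190.0) = exp(0.5016) = 1.6514.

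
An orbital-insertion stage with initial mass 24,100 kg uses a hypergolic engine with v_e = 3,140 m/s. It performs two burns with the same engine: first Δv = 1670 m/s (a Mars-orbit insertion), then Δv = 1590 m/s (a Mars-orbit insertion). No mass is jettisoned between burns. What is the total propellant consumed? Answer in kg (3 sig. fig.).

total propellant consumed ≈ 15600 kg

After the first burn: m = 24100 × exp(−1670/3140.0) = 24100 × 0.58752 = 14,159.2 kg.
After the second burn: m = 14,159.2 × exp(−1590/3140.0) = 14,159.2 × 0.60268 = 8,533.47 kg.
Total propellant = m₀ − m_final = 24100 − 8,533.47 = 15,566.53 kg.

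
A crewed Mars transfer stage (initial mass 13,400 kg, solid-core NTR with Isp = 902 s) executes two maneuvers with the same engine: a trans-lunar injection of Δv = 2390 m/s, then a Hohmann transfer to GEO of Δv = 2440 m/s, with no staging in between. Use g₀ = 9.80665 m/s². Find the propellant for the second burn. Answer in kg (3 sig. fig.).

v_e = Isp · g₀ = 902 × 9.80665 = 8845.6 m/s.
After the first burn: m = 13400 × exp(−2390/8845.6) = 13400 × 0.76323 = 10,227.3 kg.
After the second burn: m = 10,227.3 × exp(−2440/8845.6) = 10,227.3 × 0.75893 = 7,761.8 kg.
Second-burn propellant = 10,227.3 − 7,761.8 = 2,465.5 kg.

propellant for the second burn ≈ 2470 kg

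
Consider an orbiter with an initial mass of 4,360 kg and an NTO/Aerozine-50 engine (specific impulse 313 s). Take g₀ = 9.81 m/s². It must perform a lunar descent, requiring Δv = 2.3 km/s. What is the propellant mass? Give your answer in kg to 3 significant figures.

propellant mass ≈ 2300 kg

v_e = Isp · g₀ = 313 × 9.81 = 3070.5 m/s.
Using Δv = v_e ln(m₀/m_f): m₀/m_f = exp(Δv / v_e) = exp(2300 / 3070.5) = exp(0.7491) = 2.1150.
m_f = 4,360 / 2.1150 = 2,061.47 kg, so propellant = m₀ − m_f = 4,360 − 2,061.47 = 2,298.53 kg.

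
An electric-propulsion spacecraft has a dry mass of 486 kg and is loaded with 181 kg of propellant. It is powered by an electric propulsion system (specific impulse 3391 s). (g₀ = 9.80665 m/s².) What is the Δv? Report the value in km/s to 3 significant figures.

v_e = Isp · g₀ = 3391 × 9.80665 = 33254.4 m/s.
m₀ = m_dry + m_prop = 486 + 181 = 667 kg.
Rocket equation: Δv = v_e · ln(m₀/m_f) = 33254.4 × ln(1.372) = 33254.4 × 0.3166 ≈ 10527.7 m/s.

Δv ≈ 10.5 km/s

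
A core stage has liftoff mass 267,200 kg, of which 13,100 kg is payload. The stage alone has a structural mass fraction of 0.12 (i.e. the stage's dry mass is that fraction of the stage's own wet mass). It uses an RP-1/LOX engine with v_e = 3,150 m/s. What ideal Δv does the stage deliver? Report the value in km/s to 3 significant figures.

Stage wet mass = m₀ − payload = 267,200 − 13,100 = 254,100 kg.
Stage dry mass = ε × stage wet mass = 0.12 × 254,100 = 30,492 kg.
Burnout mass m_f = stage dry + payload = 30,492 + 13,100 = 43,592 kg.
From the ideal rocket equation, Δv = v_e · ln(267,200/43,592) = 3150.0 × ln(6.13) = 3150.0 × 1.8131 ≈ 5711 m/s.

Δv ≈ 5.71 km/s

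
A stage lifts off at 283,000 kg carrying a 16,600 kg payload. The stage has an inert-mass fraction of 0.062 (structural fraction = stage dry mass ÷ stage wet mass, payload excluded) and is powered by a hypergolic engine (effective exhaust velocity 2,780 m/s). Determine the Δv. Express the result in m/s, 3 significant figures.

Stage wet mass = m₀ − payload = 283,000 − 16,600 = 266,400 kg.
Stage dry mass = ε × stage wet mass = 0.062 × 266,400 = 16,516.8 kg.
Burnout mass m_f = stage dry + payload = 16,516.8 + 16,600 = 33,116.8 kg.
From the ideal rocket equation, Δv = v_e · ln(283,000/33,116.8) = 2780.0 × ln(8.546) = 2780.0 × 2.1454 ≈ 5964 m/s.

Δv ≈ 5960 m/s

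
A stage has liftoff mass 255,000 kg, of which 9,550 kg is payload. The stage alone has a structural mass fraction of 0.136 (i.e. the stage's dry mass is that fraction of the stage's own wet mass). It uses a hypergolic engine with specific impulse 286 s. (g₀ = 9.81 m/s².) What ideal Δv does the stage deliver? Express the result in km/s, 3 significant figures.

Stage wet mass = m₀ − payload = 255,000 − 9,550 = 245,450 kg.
Stage dry mass = ε × stage wet mass = 0.136 × 245,450 = 33,381.2 kg.
Burnout mass m_f = stage dry + payload = 33,381.2 + 9,550 = 42,931.2 kg.
v_e = Isp · g₀ = 286 × 9.81 = 2805.7 m/s.
By the Tsiolkovsky rocket equation, Δv = v_e · ln(255,000/42,931.2) = 2805.7 × ln(5.94) = 2805.7 × 1.7817 ≈ 4999 m/s.

Δv ≈ 5.00 km/s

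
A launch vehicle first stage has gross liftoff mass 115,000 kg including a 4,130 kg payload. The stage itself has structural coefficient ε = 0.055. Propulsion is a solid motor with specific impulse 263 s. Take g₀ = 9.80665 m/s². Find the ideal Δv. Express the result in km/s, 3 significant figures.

Stage wet mass = m₀ − payload = 115,000 − 4,130 = 110,870 kg.
Stage dry mass = ε × stage wet mass = 0.055 × 110,870 = 6,097.85 kg.
Burnout mass m_f = stage dry + payload = 6,097.85 + 4,130 = 10,227.85 kg.
v_e = Isp · g₀ = 263 × 9.80665 = 2579.1 m/s.
Δv = v_e · ln(115,000/10,227.85) = 2579.1 × ln(11.24) = 2579.1 × 2.4198 ≈ 6241 m/s.

Δv ≈ 6.24 km/s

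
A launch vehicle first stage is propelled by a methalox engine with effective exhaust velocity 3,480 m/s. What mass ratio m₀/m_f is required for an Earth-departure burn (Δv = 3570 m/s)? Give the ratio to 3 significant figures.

m₀/m_f = exp(Δv / v_e) = exp(3570 / 3480.0) = exp(1.0259) = 2.7895.

mass ratio ≈ 2.79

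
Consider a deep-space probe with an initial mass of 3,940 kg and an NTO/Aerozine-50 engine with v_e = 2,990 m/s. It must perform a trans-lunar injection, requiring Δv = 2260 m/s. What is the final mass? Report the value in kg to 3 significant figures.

m₀/m_f = exp(Δv / v_e) = exp(2260 / 2990.0) = exp(0.7559) = 2.1294.
m_f = m₀ / 2.1294 = 3,940 / 2.1294 = 1,850.29 kg.

final mass ≈ 1850 kg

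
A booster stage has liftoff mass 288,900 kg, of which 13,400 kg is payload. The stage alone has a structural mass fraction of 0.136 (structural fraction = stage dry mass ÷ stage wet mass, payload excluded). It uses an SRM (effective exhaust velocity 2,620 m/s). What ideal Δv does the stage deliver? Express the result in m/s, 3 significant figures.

Stage wet mass = m₀ − payload = 288,900 − 13,400 = 275,500 kg.
Stage dry mass = ε × stage wet mass = 0.136 × 275,500 = 37,468 kg.
Burnout mass m_f = stage dry + payload = 37,468 + 13,400 = 50,868 kg.
Δv = v_e · ln(288,900/50,868) = 2620.0 × ln(5.679) = 2620.0 × 1.7368 ≈ 4551 m/s.

Δv ≈ 4550 m/s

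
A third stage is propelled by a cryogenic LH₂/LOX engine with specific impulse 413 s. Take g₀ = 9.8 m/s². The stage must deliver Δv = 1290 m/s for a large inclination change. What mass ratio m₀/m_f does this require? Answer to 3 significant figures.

mass ratio ≈ 1.38

v_e = Isp · g₀ = 413 × 9.8 = 4047.4 m/s.
m₀/m_f = exp(Δv / v_e) = exp(1290 / 4047.4) = exp(0.3187) = 1.3754.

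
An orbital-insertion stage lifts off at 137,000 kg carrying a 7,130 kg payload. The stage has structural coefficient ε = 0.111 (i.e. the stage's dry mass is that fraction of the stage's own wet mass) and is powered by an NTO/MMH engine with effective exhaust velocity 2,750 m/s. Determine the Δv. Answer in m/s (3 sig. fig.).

Stage wet mass = m₀ − payload = 137,000 − 7,130 = 129,870 kg.
Stage dry mass = ε × stage wet mass = 0.111 × 129,870 = 14,415.6 kg.
Burnout mass m_f = stage dry + payload = 14,415.6 + 7,130 = 21,545.6 kg.
By the Tsiolkovsky rocket equation, Δv = v_e · ln(137,000/21,545.6) = 2750.0 × ln(6.359) = 2750.0 × 1.8498 ≈ 5087 m/s.

Δv ≈ 5090 m/s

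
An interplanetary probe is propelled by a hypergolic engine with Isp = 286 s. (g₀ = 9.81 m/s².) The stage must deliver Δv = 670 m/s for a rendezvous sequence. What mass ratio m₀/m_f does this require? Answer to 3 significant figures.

v_e = Isp · g₀ = 286 × 9.81 = 2805.7 m/s.
m₀/m_f = exp(Δv / v_e) = exp(670 / 2805.7) = exp(0.2388) = 1.2697.

mass ratio ≈ 1.27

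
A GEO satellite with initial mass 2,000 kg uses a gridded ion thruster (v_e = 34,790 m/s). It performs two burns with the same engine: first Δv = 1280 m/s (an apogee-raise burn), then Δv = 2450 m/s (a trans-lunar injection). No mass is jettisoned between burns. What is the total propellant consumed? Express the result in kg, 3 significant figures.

After the first burn: m = 2000 × exp(−1280/34790.0) = 2000 × 0.96388 = 1,927.76 kg.
After the second burn: m = 1,927.76 × exp(−2450/34790.0) = 1,927.76 × 0.93200 = 1,796.67 kg.
Total propellant = m₀ − m_final = 2000 − 1,796.67 = 203.33 kg.

total propellant consumed ≈ 203 kg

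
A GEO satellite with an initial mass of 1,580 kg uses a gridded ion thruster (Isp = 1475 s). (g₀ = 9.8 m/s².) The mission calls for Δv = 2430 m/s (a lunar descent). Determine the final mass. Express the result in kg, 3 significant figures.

v_e = Isp · g₀ = 1475 × 9.8 = 14455.0 m/s.
m₀/m_f = exp(Δv / v_e) = exp(2430 / 14455.0) = exp(0.1681) = 1.1831.
m_f = m₀ / 1.1831 = 1,580 / 1.1831 = 1,335.47 kg.

final mass ≈ 1340 kg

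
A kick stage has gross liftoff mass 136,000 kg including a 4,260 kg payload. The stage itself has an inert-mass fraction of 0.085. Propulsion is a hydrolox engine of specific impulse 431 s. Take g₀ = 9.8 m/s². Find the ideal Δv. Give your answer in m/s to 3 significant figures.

Δv ≈ 9180 m/s

Stage wet mass = m₀ − payload = 136,000 − 4,260 = 131,740 kg.
Stage dry mass = ε × stage wet mass = 0.085 × 131,740 = 11,197.9 kg.
Burnout mass m_f = stage dry + payload = 11,197.9 + 4,260 = 15,457.9 kg.
v_e = Isp · g₀ = 431 × 9.8 = 4223.8 m/s.
Rocket equation: Δv = v_e · ln(136,000/15,457.9) = 4223.8 × ln(8.798) = 4223.8 × 2.1745 ≈ 9185 m/s.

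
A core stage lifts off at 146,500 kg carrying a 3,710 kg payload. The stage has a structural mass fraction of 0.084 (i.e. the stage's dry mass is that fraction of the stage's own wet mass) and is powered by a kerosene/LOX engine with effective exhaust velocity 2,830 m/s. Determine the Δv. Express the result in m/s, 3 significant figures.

Stage wet mass = m₀ − payload = 146,500 − 3,710 = 142,790 kg.
Stage dry mass = ε × stage wet mass = 0.084 × 142,790 = 11,994.4 kg.
Burnout mass m_f = stage dry + payload = 11,994.4 + 3,710 = 15,704.4 kg.
Δv = v_e · ln(146,500/15,704.4) = 2830.0 × ln(9.329) = 2830.0 × 2.2331 ≈ 6320 m/s.

Δv ≈ 6320 m/s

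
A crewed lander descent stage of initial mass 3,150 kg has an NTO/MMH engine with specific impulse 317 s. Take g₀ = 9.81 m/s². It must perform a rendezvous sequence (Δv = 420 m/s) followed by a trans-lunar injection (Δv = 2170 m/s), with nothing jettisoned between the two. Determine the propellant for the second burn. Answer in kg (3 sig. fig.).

v_e = Isp · g₀ = 317 × 9.81 = 3109.8 m/s.
After the first burn: m = 3150 × exp(−420/3109.8) = 3150 × 0.87367 = 2,752.06 kg.
After the second burn: m = 2,752.06 × exp(−2170/3109.8) = 2,752.06 × 0.49768 = 1,369.65 kg.
Second-burn propellant = 2,752.06 − 1,369.65 = 1,382.41 kg.

propellant for the second burn ≈ 1380 kg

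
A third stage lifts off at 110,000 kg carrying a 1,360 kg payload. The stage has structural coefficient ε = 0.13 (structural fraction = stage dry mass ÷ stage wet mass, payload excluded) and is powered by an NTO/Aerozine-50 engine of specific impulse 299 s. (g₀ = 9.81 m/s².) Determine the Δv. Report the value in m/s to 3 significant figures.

Δv ≈ 5750 m/s

Stage wet mass = m₀ − payload = 110,000 − 1,360 = 108,640 kg.
Stage dry mass = ε × stage wet mass = 0.13 × 108,640 = 14,123.2 kg.
Burnout mass m_f = stage dry + payload = 14,123.2 + 1,360 = 15,483.2 kg.
v_e = Isp · g₀ = 299 × 9.81 = 2933.2 m/s.
From the ideal rocket equation, Δv = v_e · ln(110,000/15,483.2) = 2933.2 × ln(7.104) = 2933.2 × 1.9607 ≈ 5751 m/s.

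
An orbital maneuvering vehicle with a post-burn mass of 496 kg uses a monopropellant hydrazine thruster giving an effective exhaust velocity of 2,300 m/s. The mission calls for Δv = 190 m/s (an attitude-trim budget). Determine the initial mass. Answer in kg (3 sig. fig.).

From the ideal rocket equation, m₀/m_f = exp(Δv / v_e) = exp(190 / 2300.0) = exp(0.0826) = 1.0861.
m₀ = m_f × 1.0861 = 496 × 1.0861 = 538.706 kg.

initial mass ≈ 539 kg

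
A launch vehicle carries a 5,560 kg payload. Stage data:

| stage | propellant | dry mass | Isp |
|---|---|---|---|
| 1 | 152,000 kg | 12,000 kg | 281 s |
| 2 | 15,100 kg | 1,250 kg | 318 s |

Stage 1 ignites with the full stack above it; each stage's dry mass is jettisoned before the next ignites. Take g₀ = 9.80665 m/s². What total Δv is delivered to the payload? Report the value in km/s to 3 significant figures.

Δv ≈ 8.33 km/s

Ignition mass of stage 1 = 152,000+12,000 + 15,100+1,250 + 5,560 = 185,910 kg.
Stage 1: m₀ = 185,910 kg, m_f = 185,910 − 152,000 = 33,910 kg; Δv = 281×9.80665×ln(5.482) = 2755.7×1.7016 ≈ 4689 m/s.
Stage 2: m₀ = 21,910 kg, m_f = 21,910 − 15,100 = 6,810 kg; Δv = 318×9.80665×ln(3.217) = 3118.5×1.1686 ≈ 3644 m/s.
Total Δv = 4689 + 3644 = 8333 m/s.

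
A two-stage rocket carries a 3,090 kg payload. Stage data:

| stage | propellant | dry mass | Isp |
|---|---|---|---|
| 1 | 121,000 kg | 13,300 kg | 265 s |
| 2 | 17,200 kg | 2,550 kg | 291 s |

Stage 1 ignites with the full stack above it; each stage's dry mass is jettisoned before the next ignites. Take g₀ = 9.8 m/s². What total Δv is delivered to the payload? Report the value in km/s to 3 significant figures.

Ignition mass of stage 1 = 121,000+13,300 + 17,200+2,550 + 3,090 = 157,140 kg.
Stage 1: m₀ = 157,140 kg, m_f = 157,140 − 121,000 = 36,140 kg; Δv = 265×9.8×ln(4.348) = 2597.0×1.4697 ≈ 3817 m/s.
Stage 2: m₀ = 22,840 kg, m_f = 22,840 − 17,200 = 5,640 kg; Δv = 291×9.8×ln(4.05) = 2851.8×1.3986 ≈ 3989 m/s.
Total Δv = 3817 + 3989 = 7806 m/s.

Δv ≈ 7.81 km/s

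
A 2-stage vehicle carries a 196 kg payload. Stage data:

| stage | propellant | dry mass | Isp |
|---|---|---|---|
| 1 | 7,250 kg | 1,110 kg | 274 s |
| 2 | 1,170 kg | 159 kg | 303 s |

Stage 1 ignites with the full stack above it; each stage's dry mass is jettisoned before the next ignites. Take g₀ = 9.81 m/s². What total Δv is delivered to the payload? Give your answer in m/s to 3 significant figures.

Ignition mass of stage 1 = 7,250+1,110 + 1,170+159 + 196 = 9,885 kg.
Stage 1: m₀ = 9,885 kg, m_f = 9,885 − 7,250 = 2,635 kg; Δv = 274×9.81×ln(3.751) = 2687.9×1.3221 ≈ 3554 m/s.
Stage 2: m₀ = 1,525 kg, m_f = 1,525 − 1,170 = 355 kg; Δv = 303×9.81×ln(4.296) = 2972.4×1.4576 ≈ 4333 m/s.
Total Δv = 3554 + 4333 = 7887 m/s.

Δv ≈ 7890 m/s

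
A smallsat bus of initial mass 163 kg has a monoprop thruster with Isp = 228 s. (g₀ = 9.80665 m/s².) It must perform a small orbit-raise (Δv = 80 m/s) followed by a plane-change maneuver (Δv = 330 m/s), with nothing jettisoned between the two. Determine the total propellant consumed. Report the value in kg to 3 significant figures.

total propellant consumed ≈ 27.3 kg

v_e = Isp · g₀ = 228 × 9.80665 = 2235.9 m/s.
After the first burn: m = 163 × exp(−80/2235.9) = 163 × 0.96485 = 157.271 kg.
After the second burn: m = 157.271 × exp(−330/2235.9) = 157.271 × 0.86278 = 135.69 kg.
Total propellant = m₀ − m_final = 163 − 135.69 = 27.31 kg.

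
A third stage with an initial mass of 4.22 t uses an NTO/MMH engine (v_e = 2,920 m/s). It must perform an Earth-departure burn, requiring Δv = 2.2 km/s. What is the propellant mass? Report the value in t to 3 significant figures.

From the ideal rocket equation, m₀/m_f = exp(Δv / v_e) = exp(2200 / 2920.0) = exp(0.7534) = 2.1243.
m_f = 4.22 / 2.1243 = 1.98654 t, so propellant = m₀ − m_f = 4.22 − 1.98654 = 2.23346 t.

propellant mass ≈ 2.23 t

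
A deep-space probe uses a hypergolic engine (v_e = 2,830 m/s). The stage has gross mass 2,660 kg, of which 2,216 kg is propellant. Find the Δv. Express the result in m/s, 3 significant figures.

Δv ≈ 5070 m/s

m_f = m₀ − m_prop = 2,660 − 2,216 = 444 kg.
Using Δv = v_e ln(m₀/m_f): Δv = v_e · ln(m₀/m_f) = 2830.0 × ln(5.991) = 2830.0 × 1.7903 ≈ 5066.4 m/s.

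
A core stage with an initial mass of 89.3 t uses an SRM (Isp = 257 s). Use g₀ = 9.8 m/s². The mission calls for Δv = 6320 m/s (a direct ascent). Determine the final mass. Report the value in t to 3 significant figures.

v_e = Isp · g₀ = 257 × 9.8 = 2518.6 m/s.
m₀/m_f = exp(Δv / v_e) = exp(6320 / 2518.6) = exp(2.5093) = 12.2967.
m_f = m₀ / 12.2967 = 89.3 / 12.2967 = 7.26211 t.

final mass ≈ 7.26 t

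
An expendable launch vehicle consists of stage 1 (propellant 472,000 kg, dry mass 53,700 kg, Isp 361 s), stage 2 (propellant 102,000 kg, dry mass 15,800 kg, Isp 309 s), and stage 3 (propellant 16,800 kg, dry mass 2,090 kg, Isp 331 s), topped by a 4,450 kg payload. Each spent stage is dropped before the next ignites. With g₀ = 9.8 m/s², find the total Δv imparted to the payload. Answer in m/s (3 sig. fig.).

Ignition mass of stage 1 = 472,000+53,700 + 102,000+15,800 + 16,800+2,090 + 4,450 = 666,840 kg.
Stage 1: m₀ = 666,840 kg, m_f = 666,840 − 472,000 = 194,840 kg; Δv = 361×9.8×ln(3.423) = 3537.8×1.2304 ≈ 4353 m/s.
Stage 2: m₀ = 141,140 kg, m_f = 141,140 − 102,000 = 39,140 kg; Δv = 309×9.8×ln(3.606) = 3028.2×1.2826 ≈ 3884 m/s.
Stage 3: m₀ = 23,340 kg, m_f = 23,340 − 16,800 = 6,540 kg; Δv = 331×9.8×ln(3.569) = 3243.8×1.2722 ≈ 4127 m/s.
Total Δv = 4353 + 3884 + 4127 = 12364 m/s.

Δv ≈ 12400 m/s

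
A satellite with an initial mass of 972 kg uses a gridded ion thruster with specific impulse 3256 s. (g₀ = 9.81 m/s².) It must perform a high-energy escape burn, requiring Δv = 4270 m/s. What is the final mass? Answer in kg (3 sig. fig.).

v_e = Isp · g₀ = 3256 × 9.81 = 31941.4 m/s.
m₀/m_f = exp(Δv / v_e) = exp(4270 / 31941.4) = exp(0.1337) = 1.1430.
m_f = m₀ / 1.1430 = 972 / 1.1430 = 850.394 kg.

final mass ≈ 850 kg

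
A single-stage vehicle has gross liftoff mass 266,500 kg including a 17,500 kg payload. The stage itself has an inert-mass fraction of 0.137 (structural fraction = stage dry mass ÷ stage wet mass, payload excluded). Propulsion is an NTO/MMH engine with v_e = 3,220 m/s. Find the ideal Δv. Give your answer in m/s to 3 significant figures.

Δv ≈ 5290 m/s

Stage wet mass = m₀ − payload = 266,500 − 17,500 = 249,000 kg.
Stage dry mass = ε × stage wet mass = 0.137 × 249,000 = 34,113 kg.
Burnout mass m_f = stage dry + payload = 34,113 + 17,500 = 51,613 kg.
Δv = v_e · ln(266,500/51,613) = 3220.0 × ln(5.163) = 3220.0 × 1.6416 ≈ 5286 m/s.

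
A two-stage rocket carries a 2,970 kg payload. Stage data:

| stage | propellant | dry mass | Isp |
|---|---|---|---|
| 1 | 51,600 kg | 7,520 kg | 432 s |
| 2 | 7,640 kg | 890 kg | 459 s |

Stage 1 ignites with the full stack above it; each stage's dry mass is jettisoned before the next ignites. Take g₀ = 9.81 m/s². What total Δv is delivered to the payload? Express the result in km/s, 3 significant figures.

Δv ≈ 10.5 km/s

Ignition mass of stage 1 = 51,600+7,520 + 7,640+890 + 2,970 = 70,620 kg.
Stage 1: m₀ = 70,620 kg, m_f = 70,620 − 51,600 = 19,020 kg; Δv = 432×9.81×ln(3.713) = 4237.9×1.3118 ≈ 5559 m/s.
Stage 2: m₀ = 11,500 kg, m_f = 11,500 − 7,640 = 3,860 kg; Δv = 459×9.81×ln(2.979) = 4502.8×1.0917 ≈ 4916 m/s.
Total Δv = 5559 + 4916 = 10475 m/s.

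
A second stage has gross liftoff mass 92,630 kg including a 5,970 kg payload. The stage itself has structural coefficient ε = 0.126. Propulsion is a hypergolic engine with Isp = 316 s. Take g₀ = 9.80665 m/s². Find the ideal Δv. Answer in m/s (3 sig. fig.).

Stage wet mass = m₀ − payload = 92,630 − 5,970 = 86,660 kg.
Stage dry mass = ε × stage wet mass = 0.126 × 86,660 = 10,919.2 kg.
Burnout mass m_f = stage dry + payload = 10,919.2 + 5,970 = 16,889.2 kg.
v_e = Isp · g₀ = 316 × 9.80665 = 3098.9 m/s.
Δv = v_e · ln(92,630/16,889.2) = 3098.9 × ln(5.485) = 3098.9 × 1.7019 ≈ 5274 m/s.

Δv ≈ 5270 m/s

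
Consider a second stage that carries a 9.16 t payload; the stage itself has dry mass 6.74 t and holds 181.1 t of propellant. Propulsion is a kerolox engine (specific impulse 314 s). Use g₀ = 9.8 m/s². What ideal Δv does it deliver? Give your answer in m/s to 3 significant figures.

v_e = Isp · g₀ = 314 × 9.8 = 3077.2 m/s.
m₀ = payload + dry + propellant = 9.16 + 6.74 + 181.1 = 197 t.
m_f = payload + dry = 9.16 + 6.74 = 15.9 t.
Δv = v_e · ln(m₀/m_f) = 3077.2 × ln(12.39) = 3077.2 × 2.5169 ≈ 7745.0 m/s.

Δv ≈ 7740 m/s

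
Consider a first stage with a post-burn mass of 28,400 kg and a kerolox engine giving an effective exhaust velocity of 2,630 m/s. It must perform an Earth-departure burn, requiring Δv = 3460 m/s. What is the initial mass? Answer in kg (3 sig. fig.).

By the Tsiolkovsky rocket equation, m₀/m_f = exp(Δv / v_e) = exp(3460 / 2630.0) = exp(1.3156) = 3.7269.
m₀ = m_f × 3.7269 = 28,400 × 3.7269 = 105,844 kg.

initial mass ≈ 106000 kg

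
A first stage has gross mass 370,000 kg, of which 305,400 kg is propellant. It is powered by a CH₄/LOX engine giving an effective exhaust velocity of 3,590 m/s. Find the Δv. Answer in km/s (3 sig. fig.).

m_f = m₀ − m_prop = 370,000 − 305,400 = 64,600 kg.
Using Δv = v_e ln(m₀/m_f): Δv = v_e · ln(m₀/m_f) = 3590.0 × ln(5.728) = 3590.0 × 1.7453 ≈ 6265.6 m/s.

Δv ≈ 6.27 km/s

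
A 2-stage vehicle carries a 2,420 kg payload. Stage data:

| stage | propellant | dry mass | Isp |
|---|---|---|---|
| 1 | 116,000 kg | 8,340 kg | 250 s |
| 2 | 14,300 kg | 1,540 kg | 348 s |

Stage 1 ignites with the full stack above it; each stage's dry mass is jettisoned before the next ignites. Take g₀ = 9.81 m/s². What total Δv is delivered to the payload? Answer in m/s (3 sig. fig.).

Ignition mass of stage 1 = 116,000+8,340 + 14,300+1,540 + 2,420 = 142,600 kg.
Stage 1: m₀ = 142,600 kg, m_f = 142,600 − 116,000 = 26,600 kg; Δv = 250×9.81×ln(5.361) = 2452.5×1.6791 ≈ 4118 m/s.
Stage 2: m₀ = 18,260 kg, m_f = 18,260 − 14,300 = 3,960 kg; Δv = 348×9.81×ln(4.611) = 3413.9×1.5285 ≈ 5218 m/s.
Total Δv = 4118 + 5218 = 9336 m/s.

Δv ≈ 9340 m/s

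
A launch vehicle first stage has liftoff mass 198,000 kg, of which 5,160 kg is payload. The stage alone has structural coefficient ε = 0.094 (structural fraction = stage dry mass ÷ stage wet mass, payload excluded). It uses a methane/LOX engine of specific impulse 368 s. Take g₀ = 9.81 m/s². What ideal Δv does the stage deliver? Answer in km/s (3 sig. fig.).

Δv ≈ 7.73 km/s

Stage wet mass = m₀ − payload = 198,000 − 5,160 = 192,840 kg.
Stage dry mass = ε × stage wet mass = 0.094 × 192,840 = 18,127 kg.
Burnout mass m_f = stage dry + payload = 18,127 + 5,160 = 23,287 kg.
v_e = Isp · g₀ = 368 × 9.81 = 3610.1 m/s.
By the Tsiolkovsky rocket equation, Δv = v_e · ln(198,000/23,287) = 3610.1 × ln(8.503) = 3610.1 × 2.1404 ≈ 7727 m/s.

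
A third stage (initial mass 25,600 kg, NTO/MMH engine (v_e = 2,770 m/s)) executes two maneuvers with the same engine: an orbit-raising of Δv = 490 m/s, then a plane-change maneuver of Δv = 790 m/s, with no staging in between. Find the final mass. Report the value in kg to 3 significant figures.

After the first burn: m = 25600 × exp(−490/2770.0) = 25600 × 0.83787 = 21,449.5 kg.
After the second burn: m = 21,449.5 × exp(−790/2770.0) = 21,449.5 × 0.75186 = 16,127 kg.

final mass ≈ 16100 kg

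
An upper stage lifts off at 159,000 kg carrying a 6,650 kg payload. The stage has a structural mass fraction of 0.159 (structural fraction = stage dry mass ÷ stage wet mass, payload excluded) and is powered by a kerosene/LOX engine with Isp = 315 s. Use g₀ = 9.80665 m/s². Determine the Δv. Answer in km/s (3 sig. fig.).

Stage wet mass = m₀ − payload = 159,000 − 6,650 = 152,350 kg.
Stage dry mass = ε × stage wet mass = 0.159 × 152,350 = 24,223.7 kg.
Burnout mass m_f = stage dry + payload = 24,223.7 + 6,650 = 30,873.7 kg.
v_e = Isp · g₀ = 315 × 9.80665 = 3089.1 m/s.
By the Tsiolkovsky rocket equation, Δv = v_e · ln(159,000/30,873.7) = 3089.1 × ln(5.15) = 3089.1 × 1.6390 ≈ 5063 m/s.

Δv ≈ 5.06 km/s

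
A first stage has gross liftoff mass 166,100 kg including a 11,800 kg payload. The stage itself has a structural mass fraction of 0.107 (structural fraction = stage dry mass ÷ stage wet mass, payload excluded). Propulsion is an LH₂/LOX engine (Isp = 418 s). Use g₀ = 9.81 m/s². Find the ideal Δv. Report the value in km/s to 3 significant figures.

Δv ≈ 7.26 km/s

Stage wet mass = m₀ − payload = 166,100 − 11,800 = 154,300 kg.
Stage dry mass = ε × stage wet mass = 0.107 × 154,300 = 16,510.1 kg.
Burnout mass m_f = stage dry + payload = 16,510.1 + 11,800 = 28,310.1 kg.
v_e = Isp · g₀ = 418 × 9.81 = 4100.6 m/s.
By the Tsiolkovsky rocket equation, Δv = v_e · ln(166,100/28,310.1) = 4100.6 × ln(5.867) = 4100.6 × 1.7694 ≈ 7255 m/s.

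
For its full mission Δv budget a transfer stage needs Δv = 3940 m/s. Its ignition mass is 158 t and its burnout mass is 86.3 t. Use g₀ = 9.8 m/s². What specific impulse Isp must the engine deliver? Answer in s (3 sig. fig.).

ln(m₀/m_f) = ln(158000/86300) = ln(1.831) = 0.6048.
Using Δv = v_e ln(m₀/m_f): v_e = Δv / ln(m₀/m_f) = 3940 / 0.6048 = 6514.9 m/s.
Isp = v_e / g₀ = 6514.9 / 9.8 = 664.8 s.

Isp ≈ 665 s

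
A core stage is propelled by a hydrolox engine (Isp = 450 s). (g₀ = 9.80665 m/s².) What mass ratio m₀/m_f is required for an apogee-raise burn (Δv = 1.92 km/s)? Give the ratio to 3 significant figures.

mass ratio ≈ 1.55

v_e = Isp · g₀ = 450 × 9.80665 = 4413.0 m/s.
Rocket equation: m₀/m_f = exp(Δv / v_e) = exp(1920 / 4413.0) = exp(0.4351) = 1.5451.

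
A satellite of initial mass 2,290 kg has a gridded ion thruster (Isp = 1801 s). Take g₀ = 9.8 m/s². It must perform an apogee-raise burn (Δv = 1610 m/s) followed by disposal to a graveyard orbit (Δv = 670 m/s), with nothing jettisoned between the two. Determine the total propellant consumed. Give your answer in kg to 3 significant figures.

v_e = Isp · g₀ = 1801 × 9.8 = 17649.8 m/s.
After the first burn: m = 2290 × exp(−1610/17649.8) = 2290 × 0.91282 = 2,090.36 kg.
After the second burn: m = 2,090.36 × exp(−670/17649.8) = 2,090.36 × 0.96275 = 2,012.49 kg.
Total propellant = m₀ − m_final = 2290 − 2,012.49 = 277.51 kg.

total propellant consumed ≈ 278 kg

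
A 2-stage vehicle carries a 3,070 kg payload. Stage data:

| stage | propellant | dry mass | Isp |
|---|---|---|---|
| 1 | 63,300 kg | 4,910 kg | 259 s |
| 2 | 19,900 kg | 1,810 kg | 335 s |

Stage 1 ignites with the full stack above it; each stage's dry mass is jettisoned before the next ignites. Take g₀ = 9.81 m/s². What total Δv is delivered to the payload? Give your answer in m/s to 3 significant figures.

Δv ≈ 8240 m/s

Ignition mass of stage 1 = 63,300+4,910 + 19,900+1,810 + 3,070 = 92,990 kg.
Stage 1: m₀ = 92,990 kg, m_f = 92,990 − 63,300 = 29,690 kg; Δv = 259×9.81×ln(3.132) = 2540.8×1.1417 ≈ 2901 m/s.
Stage 2: m₀ = 24,780 kg, m_f = 24,780 − 19,900 = 4,880 kg; Δv = 335×9.81×ln(5.078) = 3286.4×1.6249 ≈ 5340 m/s.
Total Δv = 2901 + 5340 = 8241 m/s.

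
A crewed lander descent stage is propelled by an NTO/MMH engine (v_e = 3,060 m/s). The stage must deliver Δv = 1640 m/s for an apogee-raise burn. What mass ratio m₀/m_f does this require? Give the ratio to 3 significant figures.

mass ratio ≈ 1.71

From the ideal rocket equation, m₀/m_f = exp(Δv / v_e) = exp(1640 / 3060.0) = exp(0.5359) = 1.7091.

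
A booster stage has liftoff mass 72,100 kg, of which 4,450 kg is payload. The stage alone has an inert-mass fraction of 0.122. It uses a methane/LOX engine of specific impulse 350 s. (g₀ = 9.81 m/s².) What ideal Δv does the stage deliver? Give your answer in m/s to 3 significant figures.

Δv ≈ 5960 m/s

Stage wet mass = m₀ − payload = 72,100 − 4,450 = 67,650 kg.
Stage dry mass = ε × stage wet mass = 0.122 × 67,650 = 8,253.3 kg.
Burnout mass m_f = stage dry + payload = 8,253.3 + 4,450 = 12,703.3 kg.
v_e = Isp · g₀ = 350 × 9.81 = 3433.5 m/s.
Using Δv = v_e ln(m₀/m_f): Δv = v_e · ln(72,100/12,703.3) = 3433.5 × ln(5.676) = 3433.5 × 1.7362 ≈ 5961 m/s.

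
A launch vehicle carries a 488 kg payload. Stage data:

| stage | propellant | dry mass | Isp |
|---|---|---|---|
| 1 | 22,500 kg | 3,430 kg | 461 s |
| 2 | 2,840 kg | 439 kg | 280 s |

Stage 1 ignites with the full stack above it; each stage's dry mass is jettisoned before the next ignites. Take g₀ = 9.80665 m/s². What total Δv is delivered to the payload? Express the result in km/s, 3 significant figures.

Δv ≈ 10.3 km/s

Ignition mass of stage 1 = 22,500+3,430 + 2,840+439 + 488 = 29,697 kg.
Stage 1: m₀ = 29,697 kg, m_f = 29,697 − 22,500 = 7,197 kg; Δv = 461×9.80665×ln(4.126) = 4520.9×1.4174 ≈ 6408 m/s.
Stage 2: m₀ = 3,767 kg, m_f = 3,767 − 2,840 = 927 kg; Δv = 280×9.80665×ln(4.064) = 2745.9×1.4021 ≈ 3850 m/s.
Total Δv = 6408 + 3850 = 10258 m/s.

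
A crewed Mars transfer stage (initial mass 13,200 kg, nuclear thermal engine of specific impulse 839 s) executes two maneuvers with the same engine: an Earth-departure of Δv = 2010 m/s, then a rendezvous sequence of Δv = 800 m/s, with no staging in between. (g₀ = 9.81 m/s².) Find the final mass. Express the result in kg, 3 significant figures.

final mass ≈ 9380 kg

v_e = Isp · g₀ = 839 × 9.81 = 8230.6 m/s.
After the first burn: m = 13200 × exp(−2010/8230.6) = 13200 × 0.78332 = 10,339.8 kg.
After the second burn: m = 10,339.8 × exp(−800/8230.6) = 10,339.8 × 0.90738 = 9,382.13 kg.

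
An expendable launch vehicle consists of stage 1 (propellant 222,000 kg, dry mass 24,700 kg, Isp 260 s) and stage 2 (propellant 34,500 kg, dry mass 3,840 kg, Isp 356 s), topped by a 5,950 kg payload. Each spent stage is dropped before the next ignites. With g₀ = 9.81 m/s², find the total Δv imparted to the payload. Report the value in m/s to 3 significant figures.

Δv ≈ 8940 m/s

Ignition mass of stage 1 = 222,000+24,700 + 34,500+3,840 + 5,950 = 290,990 kg.
Stage 1: m₀ = 290,990 kg, m_f = 290,990 − 222,000 = 68,990 kg; Δv = 260×9.81×ln(4.218) = 2550.6×1.4393 ≈ 3671 m/s.
Stage 2: m₀ = 44,290 kg, m_f = 44,290 − 34,500 = 9,790 kg; Δv = 356×9.81×ln(4.524) = 3492.4×1.5094 ≈ 5271 m/s.
Total Δv = 3671 + 5271 = 8942 m/s.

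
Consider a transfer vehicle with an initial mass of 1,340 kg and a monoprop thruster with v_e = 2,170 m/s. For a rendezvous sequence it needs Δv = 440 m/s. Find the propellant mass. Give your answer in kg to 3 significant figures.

propellant mass ≈ 246 kg

By the Tsiolkovsky rocket equation, m₀/m_f = exp(Δv / v_e) = exp(440 / 2170.0) = exp(0.2028) = 1.2248.
m_f = 1,340 / 1.2248 = 1,094.06 kg, so propellant = m₀ − m_f = 1,340 − 1,094.06 = 245.94 kg.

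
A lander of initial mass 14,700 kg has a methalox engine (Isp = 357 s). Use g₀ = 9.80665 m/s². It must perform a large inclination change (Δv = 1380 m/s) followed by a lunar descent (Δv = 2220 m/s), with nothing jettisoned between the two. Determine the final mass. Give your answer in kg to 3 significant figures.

final mass ≈ 5260 kg

v_e = Isp · g₀ = 357 × 9.80665 = 3501.0 m/s.
After the first burn: m = 14700 × exp(−1380/3501.0) = 14700 × 0.67424 = 9,911.33 kg.
After the second burn: m = 9,911.33 × exp(−2220/3501.0) = 9,911.33 × 0.53041 = 5,257.07 kg.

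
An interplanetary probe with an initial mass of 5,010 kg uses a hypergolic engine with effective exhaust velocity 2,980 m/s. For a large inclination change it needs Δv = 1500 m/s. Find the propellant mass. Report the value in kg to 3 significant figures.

propellant mass ≈ 1980 kg

By the Tsiolkovsky rocket equation, m₀/m_f = exp(Δv / v_e) = exp(1500 / 2980.0) = exp(0.5034) = 1.6543.
m_f = 5,010 / 1.6543 = 3,028.47 kg, so propellant = m₀ − m_f = 5,010 − 3,028.47 = 1,981.53 kg.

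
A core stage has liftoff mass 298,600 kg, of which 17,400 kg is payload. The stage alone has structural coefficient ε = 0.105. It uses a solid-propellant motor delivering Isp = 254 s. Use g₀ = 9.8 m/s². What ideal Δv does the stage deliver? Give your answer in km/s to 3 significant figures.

Stage wet mass = m₀ − payload = 298,600 − 17,400 = 281,200 kg.
Stage dry mass = ε × stage wet mass = 0.105 × 281,200 = 29,526 kg.
Burnout mass m_f = stage dry + payload = 29,526 + 17,400 = 46,926 kg.
v_e = Isp · g₀ = 254 × 9.8 = 2489.2 m/s.
Δv = v_e · ln(298,600/46,926) = 2489.2 × ln(6.363) = 2489.2 × 1.8505 ≈ 4606 m/s.

Δv ≈ 4.61 km/s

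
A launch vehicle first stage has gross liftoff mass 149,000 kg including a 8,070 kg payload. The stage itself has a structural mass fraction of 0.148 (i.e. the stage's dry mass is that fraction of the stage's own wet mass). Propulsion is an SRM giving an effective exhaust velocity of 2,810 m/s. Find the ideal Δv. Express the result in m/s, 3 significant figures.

Stage wet mass = m₀ − payload = 149,000 − 8,070 = 140,930 kg.
Stage dry mass = ε × stage wet mass = 0.148 × 140,930 = 20,857.6 kg.
Burnout mass m_f = stage dry + payload = 20,857.6 + 8,070 = 28,927.6 kg.
From the ideal rocket equation, Δv = v_e · ln(149,000/28,927.6) = 2810.0 × ln(5.151) = 2810.0 × 1.6392 ≈ 4606 m/s.

Δv ≈ 4610 m/s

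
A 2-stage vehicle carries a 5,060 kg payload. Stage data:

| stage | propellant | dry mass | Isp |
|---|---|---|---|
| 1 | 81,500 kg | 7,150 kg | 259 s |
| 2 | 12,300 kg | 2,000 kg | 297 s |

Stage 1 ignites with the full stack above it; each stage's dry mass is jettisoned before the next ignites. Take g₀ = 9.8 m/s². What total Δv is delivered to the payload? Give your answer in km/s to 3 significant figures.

Ignition mass of stage 1 = 81,500+7,150 + 12,300+2,000 + 5,060 = 108,010 kg.
Stage 1: m₀ = 108,010 kg, m_f = 108,010 − 81,500 = 26,510 kg; Δv = 259×9.8×ln(4.074) = 2538.2×1.4047 ≈ 3565 m/s.
Stage 2: m₀ = 19,360 kg, m_f = 19,360 − 12,300 = 7,060 kg; Δv = 297×9.8×ln(2.742) = 2910.6×1.0088 ≈ 2936 m/s.
Total Δv = 3565 + 2936 = 6501 m/s.

Δv ≈ 6.50 km/s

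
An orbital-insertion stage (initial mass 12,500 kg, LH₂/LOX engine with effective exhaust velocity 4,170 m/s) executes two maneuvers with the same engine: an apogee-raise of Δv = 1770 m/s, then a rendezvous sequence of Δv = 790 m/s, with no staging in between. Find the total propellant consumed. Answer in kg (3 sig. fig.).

total propellant consumed ≈ 5730 kg

After the first burn: m = 12500 × exp(−1770/4170.0) = 12500 × 0.65412 = 8,176.5 kg.
After the second burn: m = 8,176.5 × exp(−790/4170.0) = 8,176.5 × 0.82742 = 6,765.4 kg.
Total propellant = m₀ − m_final = 12500 − 6,765.4 = 5,734.6 kg.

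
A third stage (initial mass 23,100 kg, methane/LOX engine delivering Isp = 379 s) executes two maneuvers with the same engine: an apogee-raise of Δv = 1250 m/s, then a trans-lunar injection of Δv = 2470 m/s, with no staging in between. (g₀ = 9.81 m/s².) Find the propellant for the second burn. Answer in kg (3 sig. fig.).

v_e = Isp · g₀ = 379 × 9.81 = 3718.0 m/s.
After the first burn: m = 23100 × exp(−1250/3718.0) = 23100 × 0.71448 = 16,504.5 kg.
After the second burn: m = 16,504.5 × exp(−2470/3718.0) = 16,504.5 × 0.51461 = 8,493.38 kg.
Second-burn propellant = 16,504.5 − 8,493.38 = 8,011.12 kg.

propellant for the second burn ≈ 8010 kg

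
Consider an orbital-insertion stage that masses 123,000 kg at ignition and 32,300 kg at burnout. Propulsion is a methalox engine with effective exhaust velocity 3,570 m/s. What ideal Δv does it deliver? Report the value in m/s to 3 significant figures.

Using Δv = v_e ln(m₀/m_f): Δv = v_e · ln(m₀/m_f) = 3570.0 × ln(3.808) = 3570.0 × 1.3371 ≈ 4773.5 m/s.

Δv ≈ 4770 m/s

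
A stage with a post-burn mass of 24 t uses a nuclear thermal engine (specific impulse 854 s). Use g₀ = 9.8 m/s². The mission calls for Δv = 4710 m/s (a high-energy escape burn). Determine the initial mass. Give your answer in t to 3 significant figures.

initial mass ≈ 42.1 t

v_e = Isp · g₀ = 854 × 9.8 = 8369.2 m/s.
By the Tsiolkovsky rocket equation, m₀/m_f = exp(Δv / v_e) = exp(4710 / 8369.2) = exp(0.5628) = 1.7555.
m₀ = m_f × 1.7555 = 24 × 1.7555 = 42.132 t.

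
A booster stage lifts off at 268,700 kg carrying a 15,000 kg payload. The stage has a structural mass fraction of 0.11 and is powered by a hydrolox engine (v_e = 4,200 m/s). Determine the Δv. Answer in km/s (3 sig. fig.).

Stage wet mass = m₀ − payload = 268,700 − 15,000 = 253,700 kg.
Stage dry mass = ε × stage wet mass = 0.11 × 253,700 = 27,907 kg.
Burnout mass m_f = stage dry + payload = 27,907 + 15,000 = 42,907 kg.
From the ideal rocket equation, Δv = v_e · ln(268,700/42,907) = 4200.0 × ln(6.262) = 4200.0 × 1.8346 ≈ 7705 m/s.

Δv ≈ 7.71 km/s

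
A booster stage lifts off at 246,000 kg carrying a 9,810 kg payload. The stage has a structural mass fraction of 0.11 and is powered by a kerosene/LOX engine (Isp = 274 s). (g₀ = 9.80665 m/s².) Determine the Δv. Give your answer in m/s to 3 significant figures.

Stage wet mass = m₀ − payload = 246,000 − 9,810 = 236,190 kg.
Stage dry mass = ε × stage wet mass = 0.11 × 236,190 = 25,980.9 kg.
Burnout mass m_f = stage dry + payload = 25,980.9 + 9,810 = 35,790.9 kg.
v_e = Isp · g₀ = 274 × 9.80665 = 2687.0 m/s.
By the Tsiolkovsky rocket equation, Δv = v_e · ln(246,000/35,790.9) = 2687.0 × ln(6.873) = 2687.0 × 1.9276 ≈ 5180 m/s.

Δv ≈ 5180 m/s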